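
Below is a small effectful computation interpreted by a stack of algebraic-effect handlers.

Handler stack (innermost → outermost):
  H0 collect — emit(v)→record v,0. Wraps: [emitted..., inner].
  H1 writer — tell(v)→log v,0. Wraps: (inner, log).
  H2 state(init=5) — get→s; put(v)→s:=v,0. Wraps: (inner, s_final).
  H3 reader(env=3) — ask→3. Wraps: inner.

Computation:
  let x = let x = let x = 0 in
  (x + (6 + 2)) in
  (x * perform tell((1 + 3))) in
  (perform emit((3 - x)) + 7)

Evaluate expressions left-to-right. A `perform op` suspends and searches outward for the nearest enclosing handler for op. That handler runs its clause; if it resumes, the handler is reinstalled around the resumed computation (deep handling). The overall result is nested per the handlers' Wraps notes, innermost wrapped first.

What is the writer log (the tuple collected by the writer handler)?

Answer: (4)

Evaluation trace:
tell(4) @ H1 ⇒ log+=4
emit(3) @ H0 ⇒ out+=3
H0 returns [3, 7]
H1 returns ([3, 7], (4))
H2 returns (([3, 7], (4)), 5)
H3 returns (([3, 7], (4)), 5)
= (([3, 7], (4)), 5)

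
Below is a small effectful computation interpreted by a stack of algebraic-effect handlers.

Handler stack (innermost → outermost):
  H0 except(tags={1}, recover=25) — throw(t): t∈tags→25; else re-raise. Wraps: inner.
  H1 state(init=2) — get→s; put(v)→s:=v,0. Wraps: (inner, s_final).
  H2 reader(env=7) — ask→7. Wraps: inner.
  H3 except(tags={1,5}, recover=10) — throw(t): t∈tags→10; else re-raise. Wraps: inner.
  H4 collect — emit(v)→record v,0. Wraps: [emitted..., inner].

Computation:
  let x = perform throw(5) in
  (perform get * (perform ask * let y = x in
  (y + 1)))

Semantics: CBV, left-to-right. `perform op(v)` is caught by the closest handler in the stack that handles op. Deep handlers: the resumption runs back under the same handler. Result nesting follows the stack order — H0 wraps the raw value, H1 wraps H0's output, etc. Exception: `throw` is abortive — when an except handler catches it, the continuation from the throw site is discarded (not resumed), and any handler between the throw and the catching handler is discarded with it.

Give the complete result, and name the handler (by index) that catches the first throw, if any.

Step-by-step:
throw(5) @ H0 re-raised
throw(5) @ H3 caught ⇒ 10
H4 returns [10]
= [10]

Answer: [10] ; first throw caught by: H3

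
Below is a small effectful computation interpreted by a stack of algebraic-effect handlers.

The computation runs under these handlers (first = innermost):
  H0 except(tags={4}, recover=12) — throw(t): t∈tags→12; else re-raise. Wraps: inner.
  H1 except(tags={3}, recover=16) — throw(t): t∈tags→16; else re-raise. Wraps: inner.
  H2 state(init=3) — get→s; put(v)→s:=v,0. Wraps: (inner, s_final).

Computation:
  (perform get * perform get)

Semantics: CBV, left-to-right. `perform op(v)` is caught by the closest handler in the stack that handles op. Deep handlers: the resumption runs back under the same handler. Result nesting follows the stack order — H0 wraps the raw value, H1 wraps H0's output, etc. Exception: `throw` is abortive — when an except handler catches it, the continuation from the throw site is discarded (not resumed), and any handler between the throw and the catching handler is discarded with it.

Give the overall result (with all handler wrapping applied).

Answer: (9, 3)

Step-by-step:
get @ H2 ⇒ 3
get @ H2 ⇒ 3
H0 returns 9
H1 returns 9
H2 returns (9, 3)
= (9, 3)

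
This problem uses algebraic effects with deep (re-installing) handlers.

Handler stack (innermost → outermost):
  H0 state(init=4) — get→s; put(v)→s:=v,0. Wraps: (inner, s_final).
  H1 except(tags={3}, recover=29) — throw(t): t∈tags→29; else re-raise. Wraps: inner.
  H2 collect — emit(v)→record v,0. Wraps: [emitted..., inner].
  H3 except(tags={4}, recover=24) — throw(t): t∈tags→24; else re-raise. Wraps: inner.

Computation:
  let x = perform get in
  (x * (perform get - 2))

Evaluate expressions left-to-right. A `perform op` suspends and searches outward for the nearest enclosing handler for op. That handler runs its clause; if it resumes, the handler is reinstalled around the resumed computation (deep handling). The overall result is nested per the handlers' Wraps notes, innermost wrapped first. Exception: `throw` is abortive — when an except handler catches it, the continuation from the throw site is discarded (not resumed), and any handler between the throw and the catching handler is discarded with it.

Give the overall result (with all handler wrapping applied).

Evaluation trace:
get @ H0 ⇒ 4
get @ H0 ⇒ 4
H0 returns (8, 4)
H1 returns (8, 4)
H2 returns [(8, 4)]
H3 returns [(8, 4)]
= [(8, 4)]

Answer: [(8, 4)]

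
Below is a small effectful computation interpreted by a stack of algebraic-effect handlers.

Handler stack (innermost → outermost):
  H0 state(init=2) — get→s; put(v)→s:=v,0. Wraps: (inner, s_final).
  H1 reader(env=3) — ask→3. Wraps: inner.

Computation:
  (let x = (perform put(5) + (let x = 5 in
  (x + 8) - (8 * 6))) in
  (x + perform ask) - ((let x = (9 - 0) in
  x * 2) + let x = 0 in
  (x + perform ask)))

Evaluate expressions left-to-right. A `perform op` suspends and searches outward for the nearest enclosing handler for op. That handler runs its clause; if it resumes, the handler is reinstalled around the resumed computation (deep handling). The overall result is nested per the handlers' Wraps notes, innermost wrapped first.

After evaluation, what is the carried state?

Answer: 5

Evaluation trace:
put(5) @ H0 ⇒ s:=5
ask @ H1 ⇒ 3
ask @ H1 ⇒ 3
H0 returns (-53, 5)
H1 returns (-53, 5)
= (-53, 5)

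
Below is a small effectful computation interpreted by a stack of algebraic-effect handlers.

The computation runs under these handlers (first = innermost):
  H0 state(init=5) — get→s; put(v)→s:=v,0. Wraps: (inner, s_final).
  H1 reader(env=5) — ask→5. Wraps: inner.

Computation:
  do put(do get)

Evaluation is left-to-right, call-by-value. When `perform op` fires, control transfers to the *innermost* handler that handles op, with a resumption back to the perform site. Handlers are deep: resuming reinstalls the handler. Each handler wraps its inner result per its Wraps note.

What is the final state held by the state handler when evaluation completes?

Step-by-step:
get @ H0 ⇒ 5
put(5) @ H0 ⇒ s:=5
H0 returns (0, 5)
H1 returns (0, 5)
= (0, 5)

Answer: 5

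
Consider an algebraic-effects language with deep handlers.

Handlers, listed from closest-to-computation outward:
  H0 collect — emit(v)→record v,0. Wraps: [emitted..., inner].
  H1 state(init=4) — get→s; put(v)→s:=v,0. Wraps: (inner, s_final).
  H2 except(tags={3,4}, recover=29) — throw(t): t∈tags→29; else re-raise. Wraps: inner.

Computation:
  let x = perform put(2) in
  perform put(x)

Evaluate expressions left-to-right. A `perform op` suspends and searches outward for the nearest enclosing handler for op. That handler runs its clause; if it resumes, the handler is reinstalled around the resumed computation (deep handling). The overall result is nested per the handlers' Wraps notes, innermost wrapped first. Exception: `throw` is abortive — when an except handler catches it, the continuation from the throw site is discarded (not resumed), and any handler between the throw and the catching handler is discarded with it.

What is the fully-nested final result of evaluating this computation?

Step-by-step:
put(2) @ H1 ⇒ s:=2
put(0) @ H1 ⇒ s:=0
H0 returns [0]
H1 returns ([0], 0)
H2 returns ([0], 0)
= ([0], 0)

Answer: ([0], 0)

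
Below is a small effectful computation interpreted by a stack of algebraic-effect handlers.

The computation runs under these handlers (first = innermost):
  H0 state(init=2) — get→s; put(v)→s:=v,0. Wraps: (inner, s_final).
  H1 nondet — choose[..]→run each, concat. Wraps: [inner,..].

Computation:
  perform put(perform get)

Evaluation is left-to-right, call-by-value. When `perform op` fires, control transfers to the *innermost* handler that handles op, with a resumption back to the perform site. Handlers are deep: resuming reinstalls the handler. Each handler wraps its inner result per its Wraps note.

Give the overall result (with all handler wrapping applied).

Answer: [(0, 2)]

Evaluation trace:
get @ H0 ⇒ 2
put(2) @ H0 ⇒ s:=2
H0 returns (0, 2)
H1 returns [(0, 2)]
= [(0, 2)]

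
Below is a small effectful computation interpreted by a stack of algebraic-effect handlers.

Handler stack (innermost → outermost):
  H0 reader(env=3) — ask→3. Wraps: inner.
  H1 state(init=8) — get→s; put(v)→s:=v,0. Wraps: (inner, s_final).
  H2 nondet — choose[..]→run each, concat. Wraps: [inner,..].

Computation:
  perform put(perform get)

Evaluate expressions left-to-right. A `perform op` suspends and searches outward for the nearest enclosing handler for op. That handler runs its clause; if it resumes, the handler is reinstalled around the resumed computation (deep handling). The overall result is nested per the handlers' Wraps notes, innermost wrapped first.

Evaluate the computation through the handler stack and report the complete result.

Answer: [(0, 8)]

Working:
get @ H1 ⇒ 8
put(8) @ H1 ⇒ s:=8
H0 returns 0
H1 returns (0, 8)
H2 returns [(0, 8)]
= [(0, 8)]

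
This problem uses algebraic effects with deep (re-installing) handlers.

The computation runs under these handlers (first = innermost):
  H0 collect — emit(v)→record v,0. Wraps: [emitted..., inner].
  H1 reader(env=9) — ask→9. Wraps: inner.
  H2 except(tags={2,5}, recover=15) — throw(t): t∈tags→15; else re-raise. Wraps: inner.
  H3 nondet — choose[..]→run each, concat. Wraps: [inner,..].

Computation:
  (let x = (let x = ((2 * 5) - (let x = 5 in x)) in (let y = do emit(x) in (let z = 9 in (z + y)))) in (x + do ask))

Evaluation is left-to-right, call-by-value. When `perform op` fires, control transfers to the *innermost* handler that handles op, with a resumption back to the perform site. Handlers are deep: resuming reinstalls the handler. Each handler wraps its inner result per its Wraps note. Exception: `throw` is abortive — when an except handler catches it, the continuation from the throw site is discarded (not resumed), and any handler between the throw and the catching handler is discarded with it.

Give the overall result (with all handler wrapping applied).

Step-by-step:
emit(5) @ H0 ⇒ out+=5
ask @ H1 ⇒ 9
H0 returns [5, 18]
H1 returns [5, 18]
H2 returns [5, 18]
H3 returns [[5, 18]]
= [[5, 18]]

Answer: [[5, 18]]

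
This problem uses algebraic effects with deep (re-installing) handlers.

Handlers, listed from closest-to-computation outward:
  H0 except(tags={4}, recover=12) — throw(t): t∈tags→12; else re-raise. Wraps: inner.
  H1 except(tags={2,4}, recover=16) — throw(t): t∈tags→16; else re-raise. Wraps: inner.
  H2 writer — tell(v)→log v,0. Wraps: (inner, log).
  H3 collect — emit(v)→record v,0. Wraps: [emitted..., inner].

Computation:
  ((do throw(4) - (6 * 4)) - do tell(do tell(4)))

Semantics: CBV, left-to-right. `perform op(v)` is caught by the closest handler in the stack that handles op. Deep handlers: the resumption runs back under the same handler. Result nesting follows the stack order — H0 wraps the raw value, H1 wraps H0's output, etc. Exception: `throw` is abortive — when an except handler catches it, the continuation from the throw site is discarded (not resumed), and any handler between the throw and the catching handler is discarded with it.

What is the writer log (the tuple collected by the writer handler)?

Step-by-step:
throw(4) @ H0 caught ⇒ 12
H1 returns 12
H2 returns (12, ())
H3 returns [(12, ())]
= [(12, ())]

Answer: ()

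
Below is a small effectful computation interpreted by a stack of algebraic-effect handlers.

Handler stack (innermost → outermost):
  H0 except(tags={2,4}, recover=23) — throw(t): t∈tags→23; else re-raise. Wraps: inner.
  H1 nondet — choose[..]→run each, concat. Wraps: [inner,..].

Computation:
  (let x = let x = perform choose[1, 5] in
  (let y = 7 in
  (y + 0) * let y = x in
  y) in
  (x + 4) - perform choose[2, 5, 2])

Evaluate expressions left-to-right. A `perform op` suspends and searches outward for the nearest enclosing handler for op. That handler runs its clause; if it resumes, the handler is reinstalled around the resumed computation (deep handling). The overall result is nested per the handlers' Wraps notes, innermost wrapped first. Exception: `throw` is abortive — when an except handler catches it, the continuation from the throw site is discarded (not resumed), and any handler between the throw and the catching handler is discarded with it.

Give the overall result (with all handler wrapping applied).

Working:
choose[1, 5] @ H1
  branch[0] choose=1:
    choose[2, 5, 2] @ H1
      branch[0] choose=2:
        H0 returns 9
        H1 returns [9]
      branch[1] choose=5:
        H0 returns 6
        H1 returns [6]
      branch[2] choose=2:
        H0 returns 9
        H1 returns [9]
  branch[1] choose=5:
    choose[2, 5, 2] @ H1
      branch[0] choose=2:
        H0 returns 37
        H1 returns [37]
      branch[1] choose=5:
        H0 returns 34
        H1 returns [34]
      branch[2] choose=2:
        H0 returns 37
        H1 returns [37]
= [9, 6, 9, 37, 34, 37]

Answer: [9, 6, 9, 37, 34, 37]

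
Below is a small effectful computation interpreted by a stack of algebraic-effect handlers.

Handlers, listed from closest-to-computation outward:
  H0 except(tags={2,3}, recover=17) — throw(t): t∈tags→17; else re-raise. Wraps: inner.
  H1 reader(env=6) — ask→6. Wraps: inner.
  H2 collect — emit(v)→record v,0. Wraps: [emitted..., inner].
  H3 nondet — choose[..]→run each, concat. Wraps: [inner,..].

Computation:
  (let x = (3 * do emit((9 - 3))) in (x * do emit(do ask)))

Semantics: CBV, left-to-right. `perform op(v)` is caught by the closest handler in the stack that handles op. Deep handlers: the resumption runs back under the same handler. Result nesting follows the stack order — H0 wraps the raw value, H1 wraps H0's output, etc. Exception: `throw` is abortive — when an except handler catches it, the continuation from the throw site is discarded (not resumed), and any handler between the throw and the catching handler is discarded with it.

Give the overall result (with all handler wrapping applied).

Step-by-step:
emit(6) @ H2 ⇒ out+=6
ask @ H1 ⇒ 6
emit(6) @ H2 ⇒ out+=6
H0 returns 0
H1 returns 0
H2 returns [6, 6, 0]
H3 returns [[6, 6, 0]]
= [[6, 6, 0]]

Answer: [[6, 6, 0]]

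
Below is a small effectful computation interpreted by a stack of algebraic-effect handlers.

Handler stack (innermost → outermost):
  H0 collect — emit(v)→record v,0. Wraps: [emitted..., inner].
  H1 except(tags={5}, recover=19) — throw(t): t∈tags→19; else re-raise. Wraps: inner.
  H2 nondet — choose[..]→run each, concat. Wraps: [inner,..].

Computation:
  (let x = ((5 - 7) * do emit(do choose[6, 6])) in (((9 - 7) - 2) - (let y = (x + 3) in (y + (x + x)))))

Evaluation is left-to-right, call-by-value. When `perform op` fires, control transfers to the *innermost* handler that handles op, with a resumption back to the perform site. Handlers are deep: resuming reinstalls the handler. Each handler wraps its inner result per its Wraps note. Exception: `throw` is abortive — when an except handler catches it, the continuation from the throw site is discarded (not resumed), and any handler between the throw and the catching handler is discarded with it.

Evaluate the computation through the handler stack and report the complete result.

Step-by-step:
choose[6, 6] @ H2
  branch[0] choose=6:
    emit(6) @ H0 ⇒ out+=6
    H0 returns [6, -3]
    H1 returns [6, -3]
    H2 returns [[6, -3]]
  branch[1] choose=6:
    emit(6) @ H0 ⇒ out+=6
    H0 returns [6, -3]
    H1 returns [6, -3]
    H2 returns [[6, -3]]
= [[6, -3], [6, -3]]

Answer: [[6, -3], [6, -3]]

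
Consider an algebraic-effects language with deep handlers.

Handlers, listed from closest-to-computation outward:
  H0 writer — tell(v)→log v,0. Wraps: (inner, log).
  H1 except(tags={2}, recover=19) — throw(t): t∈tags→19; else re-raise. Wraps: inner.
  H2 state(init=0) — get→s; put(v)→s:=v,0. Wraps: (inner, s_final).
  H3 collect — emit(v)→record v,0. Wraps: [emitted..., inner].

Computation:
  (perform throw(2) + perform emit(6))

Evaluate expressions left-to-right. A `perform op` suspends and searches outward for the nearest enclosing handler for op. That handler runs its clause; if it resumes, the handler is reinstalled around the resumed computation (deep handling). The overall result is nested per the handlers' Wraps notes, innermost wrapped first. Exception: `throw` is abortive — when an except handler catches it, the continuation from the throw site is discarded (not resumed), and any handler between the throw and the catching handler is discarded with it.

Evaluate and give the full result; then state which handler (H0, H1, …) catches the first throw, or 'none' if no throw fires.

Step-by-step:
throw(2) @ H1 caught ⇒ 19
H2 returns (19, 0)
H3 returns [(19, 0)]
= [(19, 0)]

Answer: [(19, 0)] ; first throw caught by: H1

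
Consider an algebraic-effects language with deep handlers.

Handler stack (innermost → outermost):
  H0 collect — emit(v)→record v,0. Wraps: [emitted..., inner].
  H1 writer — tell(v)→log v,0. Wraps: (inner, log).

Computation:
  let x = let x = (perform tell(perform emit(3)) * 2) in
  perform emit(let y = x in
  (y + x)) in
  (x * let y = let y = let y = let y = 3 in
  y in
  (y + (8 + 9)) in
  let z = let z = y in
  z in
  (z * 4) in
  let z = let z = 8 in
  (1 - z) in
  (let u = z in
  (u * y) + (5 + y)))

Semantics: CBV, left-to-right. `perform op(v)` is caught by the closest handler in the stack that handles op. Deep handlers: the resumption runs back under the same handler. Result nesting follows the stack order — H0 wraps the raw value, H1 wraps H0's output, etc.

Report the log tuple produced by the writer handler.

Working:
emit(3) @ H0 ⇒ out+=3
tell(0) @ H1 ⇒ log+=0
emit(0) @ H0 ⇒ out+=0
H0 returns [3, 0, 0]
H1 returns ([3, 0, 0], (0))
= ([3, 0, 0], (0))

Answer: (0)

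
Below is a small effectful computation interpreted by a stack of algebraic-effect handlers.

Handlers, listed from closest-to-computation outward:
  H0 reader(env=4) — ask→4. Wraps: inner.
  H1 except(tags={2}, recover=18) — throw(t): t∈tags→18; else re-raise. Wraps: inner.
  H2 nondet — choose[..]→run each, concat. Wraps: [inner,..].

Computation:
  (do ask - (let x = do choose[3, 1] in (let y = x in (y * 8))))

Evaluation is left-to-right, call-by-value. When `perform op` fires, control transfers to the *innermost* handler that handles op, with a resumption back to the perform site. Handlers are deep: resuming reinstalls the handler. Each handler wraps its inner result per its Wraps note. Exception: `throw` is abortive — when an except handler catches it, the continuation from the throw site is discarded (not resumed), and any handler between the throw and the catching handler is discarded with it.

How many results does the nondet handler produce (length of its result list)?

Answer: 2

Evaluation trace:
ask @ H0 ⇒ 4
choose[3, 1] @ H2
  branch[0] choose=3:
    H0 returns -20
    H1 returns -20
    H2 returns [-20]
  branch[1] choose=1:
    H0 returns -4
    H1 returns -4
    H2 returns [-4]
= [-20, -4]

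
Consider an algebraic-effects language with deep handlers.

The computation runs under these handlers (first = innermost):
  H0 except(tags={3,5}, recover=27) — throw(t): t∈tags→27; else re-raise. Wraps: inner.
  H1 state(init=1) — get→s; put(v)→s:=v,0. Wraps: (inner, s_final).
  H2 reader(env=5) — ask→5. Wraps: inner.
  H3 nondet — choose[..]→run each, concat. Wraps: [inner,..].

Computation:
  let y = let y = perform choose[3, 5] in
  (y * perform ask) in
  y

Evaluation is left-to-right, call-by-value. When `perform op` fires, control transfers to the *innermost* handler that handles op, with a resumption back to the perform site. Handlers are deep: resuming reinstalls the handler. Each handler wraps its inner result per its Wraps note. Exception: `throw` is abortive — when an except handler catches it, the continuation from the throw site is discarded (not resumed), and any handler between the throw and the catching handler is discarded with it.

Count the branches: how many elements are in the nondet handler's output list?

Answer: 2

Step-by-step:
choose[3, 5] @ H3
  branch[0] choose=3:
    ask @ H2 ⇒ 5
    H0 returns 15
    H1 returns (15, 1)
    H2 returns (15, 1)
    H3 returns [(15, 1)]
  branch[1] choose=5:
    ask @ H2 ⇒ 5
    H0 returns 25
    H1 returns (25, 1)
    H2 returns (25, 1)
    H3 returns [(25, 1)]
= [(15, 1), (25, 1)]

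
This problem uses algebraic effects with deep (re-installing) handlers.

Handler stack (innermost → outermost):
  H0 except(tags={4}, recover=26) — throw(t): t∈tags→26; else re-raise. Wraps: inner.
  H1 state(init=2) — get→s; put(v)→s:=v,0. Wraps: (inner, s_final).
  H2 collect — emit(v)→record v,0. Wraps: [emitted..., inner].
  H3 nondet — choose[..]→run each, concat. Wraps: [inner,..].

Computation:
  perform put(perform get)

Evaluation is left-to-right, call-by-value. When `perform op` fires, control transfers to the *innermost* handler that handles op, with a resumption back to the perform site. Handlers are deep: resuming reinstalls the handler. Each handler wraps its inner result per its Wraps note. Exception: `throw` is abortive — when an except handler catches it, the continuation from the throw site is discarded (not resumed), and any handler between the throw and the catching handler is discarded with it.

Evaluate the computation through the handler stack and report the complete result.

Answer: [[(0, 2)]]

Working:
get @ H1 ⇒ 2
put(2) @ H1 ⇒ s:=2
H0 returns 0
H1 returns (0, 2)
H2 returns [(0, 2)]
H3 returns [[(0, 2)]]
= [[(0, 2)]]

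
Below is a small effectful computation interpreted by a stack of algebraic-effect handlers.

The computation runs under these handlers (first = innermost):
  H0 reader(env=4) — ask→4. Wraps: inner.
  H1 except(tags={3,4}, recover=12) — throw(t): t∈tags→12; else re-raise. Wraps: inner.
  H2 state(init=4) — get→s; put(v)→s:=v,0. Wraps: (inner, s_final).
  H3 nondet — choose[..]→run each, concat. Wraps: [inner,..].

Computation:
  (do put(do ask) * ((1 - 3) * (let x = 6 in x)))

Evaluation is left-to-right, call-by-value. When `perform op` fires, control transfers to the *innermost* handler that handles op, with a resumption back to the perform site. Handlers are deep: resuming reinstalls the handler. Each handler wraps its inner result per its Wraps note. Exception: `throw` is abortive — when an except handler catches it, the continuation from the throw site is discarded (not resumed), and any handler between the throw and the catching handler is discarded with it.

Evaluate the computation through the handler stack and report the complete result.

Working:
ask @ H0 ⇒ 4
put(4) @ H2 ⇒ s:=4
H0 returns 0
H1 returns 0
H2 returns (0, 4)
H3 returns [(0, 4)]
= [(0, 4)]

Answer: [(0, 4)]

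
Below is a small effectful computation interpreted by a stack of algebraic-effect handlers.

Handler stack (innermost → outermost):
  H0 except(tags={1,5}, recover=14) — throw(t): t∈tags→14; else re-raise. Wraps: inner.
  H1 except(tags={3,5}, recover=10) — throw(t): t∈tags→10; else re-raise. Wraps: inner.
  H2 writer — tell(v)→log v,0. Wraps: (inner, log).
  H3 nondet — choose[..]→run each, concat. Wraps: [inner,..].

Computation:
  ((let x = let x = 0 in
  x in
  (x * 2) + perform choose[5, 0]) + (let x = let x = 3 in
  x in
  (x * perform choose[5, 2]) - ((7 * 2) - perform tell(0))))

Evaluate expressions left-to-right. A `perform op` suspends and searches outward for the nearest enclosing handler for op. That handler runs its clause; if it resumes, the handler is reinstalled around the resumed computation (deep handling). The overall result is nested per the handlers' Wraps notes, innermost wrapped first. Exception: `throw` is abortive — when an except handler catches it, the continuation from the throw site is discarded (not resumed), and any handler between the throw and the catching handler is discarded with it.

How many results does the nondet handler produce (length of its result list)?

Evaluation trace:
choose[5, 0] @ H3
  branch[0] choose=5:
    choose[5, 2] @ H3
      branch[0] choose=5:
        tell(0) @ H2 ⇒ log+=0
        H0 returns 6
        H1 returns 6
        H2 returns (6, (0))
        H3 returns [(6, (0))]
      branch[1] choose=2:
        tell(0) @ H2 ⇒ log+=0
        H0 returns -3
        H1 returns -3
        H2 returns (-3, (0))
        H3 returns [(-3, (0))]
  branch[1] choose=0:
    choose[5, 2] @ H3
      branch[0] choose=5:
        tell(0) @ H2 ⇒ log+=0
        H0 returns 1
        H1 returns 1
        H2 returns (1, (0))
        H3 returns [(1, (0))]
      branch[1] choose=2:
        tell(0) @ H2 ⇒ log+=0
        H0 returns -8
        H1 returns -8
        H2 returns (-8, (0))
        H3 returns [(-8, (0))]
= [(6, (0)), (-3, (0)), (1, (0)), (-8, (0))]

Answer: 4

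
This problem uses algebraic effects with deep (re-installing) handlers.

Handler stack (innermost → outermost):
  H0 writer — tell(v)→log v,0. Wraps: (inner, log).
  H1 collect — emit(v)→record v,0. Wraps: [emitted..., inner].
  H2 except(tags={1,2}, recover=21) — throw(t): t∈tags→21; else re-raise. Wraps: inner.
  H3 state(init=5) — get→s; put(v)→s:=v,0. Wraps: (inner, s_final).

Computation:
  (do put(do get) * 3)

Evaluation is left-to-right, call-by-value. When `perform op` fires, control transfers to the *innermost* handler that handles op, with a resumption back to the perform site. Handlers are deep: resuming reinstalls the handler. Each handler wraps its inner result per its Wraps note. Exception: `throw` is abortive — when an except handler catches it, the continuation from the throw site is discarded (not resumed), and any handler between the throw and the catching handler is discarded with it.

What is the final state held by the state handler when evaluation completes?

Step-by-step:
get @ H3 ⇒ 5
put(5) @ H3 ⇒ s:=5
H0 returns (0, ())
H1 returns [(0, ())]
H2 returns [(0, ())]
H3 returns ([(0, ())], 5)
= ([(0, ())], 5)

Answer: 5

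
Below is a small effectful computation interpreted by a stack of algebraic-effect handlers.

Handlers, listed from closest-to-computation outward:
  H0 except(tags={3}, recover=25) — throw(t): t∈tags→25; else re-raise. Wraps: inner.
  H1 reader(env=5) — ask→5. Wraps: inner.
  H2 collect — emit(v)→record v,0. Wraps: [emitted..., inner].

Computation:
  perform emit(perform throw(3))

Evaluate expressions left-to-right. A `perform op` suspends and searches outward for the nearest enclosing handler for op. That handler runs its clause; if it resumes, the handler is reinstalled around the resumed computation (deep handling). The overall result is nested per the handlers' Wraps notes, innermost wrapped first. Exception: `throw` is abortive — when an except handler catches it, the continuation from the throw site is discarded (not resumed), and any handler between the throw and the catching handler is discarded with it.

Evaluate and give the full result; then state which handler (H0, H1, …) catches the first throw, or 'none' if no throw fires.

Step-by-step:
throw(3) @ H0 caught ⇒ 25
H1 returns 25
H2 returns [25]
= [25]

Answer: [25] ; first throw caught by: H0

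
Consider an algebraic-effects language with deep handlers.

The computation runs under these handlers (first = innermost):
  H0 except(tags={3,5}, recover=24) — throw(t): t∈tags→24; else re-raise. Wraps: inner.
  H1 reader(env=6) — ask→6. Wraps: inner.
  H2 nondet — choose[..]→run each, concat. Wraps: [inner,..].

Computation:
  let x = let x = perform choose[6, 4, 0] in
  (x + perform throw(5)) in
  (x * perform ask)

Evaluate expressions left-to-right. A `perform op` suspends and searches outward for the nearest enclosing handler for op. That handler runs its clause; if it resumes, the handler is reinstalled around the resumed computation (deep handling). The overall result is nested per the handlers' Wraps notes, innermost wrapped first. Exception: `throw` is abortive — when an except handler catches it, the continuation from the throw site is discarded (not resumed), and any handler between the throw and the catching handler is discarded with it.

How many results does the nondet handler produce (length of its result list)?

Answer: 3

Working:
choose[6, 4, 0] @ H2
  branch[0] choose=6:
    throw(5) @ H0 caught ⇒ 24
    H1 returns 24
    H2 returns [24]
  branch[1] choose=4:
    throw(5) @ H0 caught ⇒ 24
    H1 returns 24
    H2 returns [24]
  branch[2] choose=0:
    throw(5) @ H0 caught ⇒ 24
    H1 returns 24
    H2 returns [24]
= [24, 24, 24]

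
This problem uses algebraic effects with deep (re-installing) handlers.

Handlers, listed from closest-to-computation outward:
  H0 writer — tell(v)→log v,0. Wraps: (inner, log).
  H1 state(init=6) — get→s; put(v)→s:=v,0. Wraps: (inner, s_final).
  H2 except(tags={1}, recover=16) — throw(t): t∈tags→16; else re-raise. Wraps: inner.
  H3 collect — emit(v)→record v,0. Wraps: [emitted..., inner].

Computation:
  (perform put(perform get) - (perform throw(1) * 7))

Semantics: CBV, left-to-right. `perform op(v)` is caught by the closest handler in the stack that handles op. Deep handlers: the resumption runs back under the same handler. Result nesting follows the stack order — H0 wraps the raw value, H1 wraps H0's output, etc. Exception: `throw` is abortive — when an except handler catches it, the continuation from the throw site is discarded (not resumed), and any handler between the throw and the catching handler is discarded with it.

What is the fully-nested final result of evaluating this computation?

Answer: [16]

Evaluation trace:
get @ H1 ⇒ 6
put(6) @ H1 ⇒ s:=6
throw(1) @ H2 caught ⇒ 16
H3 returns [16]
= [16]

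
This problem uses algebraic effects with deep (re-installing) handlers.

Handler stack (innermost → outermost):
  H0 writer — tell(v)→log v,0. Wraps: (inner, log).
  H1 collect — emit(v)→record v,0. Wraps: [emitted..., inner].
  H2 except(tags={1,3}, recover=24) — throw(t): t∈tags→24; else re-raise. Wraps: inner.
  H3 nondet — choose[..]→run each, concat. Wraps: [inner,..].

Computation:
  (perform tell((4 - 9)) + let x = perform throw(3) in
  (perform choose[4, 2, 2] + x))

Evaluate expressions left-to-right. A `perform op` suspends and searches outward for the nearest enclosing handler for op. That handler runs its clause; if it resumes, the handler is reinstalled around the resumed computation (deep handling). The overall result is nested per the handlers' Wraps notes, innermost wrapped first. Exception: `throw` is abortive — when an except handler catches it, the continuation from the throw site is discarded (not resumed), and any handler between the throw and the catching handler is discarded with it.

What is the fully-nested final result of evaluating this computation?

Step-by-step:
tell(-5) @ H0 ⇒ log+=-5
throw(3) @ H2 caught ⇒ 24
H3 returns [24]
= [24]

Answer: [24]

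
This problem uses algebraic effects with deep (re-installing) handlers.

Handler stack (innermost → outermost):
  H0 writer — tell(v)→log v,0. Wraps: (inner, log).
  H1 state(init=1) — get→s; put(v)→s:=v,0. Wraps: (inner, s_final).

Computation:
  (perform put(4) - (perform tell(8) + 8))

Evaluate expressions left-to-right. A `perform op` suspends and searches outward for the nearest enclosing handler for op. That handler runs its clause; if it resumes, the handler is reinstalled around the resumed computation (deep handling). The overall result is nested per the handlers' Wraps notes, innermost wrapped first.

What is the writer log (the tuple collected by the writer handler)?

Step-by-step:
put(4) @ H1 ⇒ s:=4
tell(8) @ H0 ⇒ log+=8
H0 returns (-8, (8))
H1 returns ((-8, (8)), 4)
= ((-8, (8)), 4)

Answer: (8)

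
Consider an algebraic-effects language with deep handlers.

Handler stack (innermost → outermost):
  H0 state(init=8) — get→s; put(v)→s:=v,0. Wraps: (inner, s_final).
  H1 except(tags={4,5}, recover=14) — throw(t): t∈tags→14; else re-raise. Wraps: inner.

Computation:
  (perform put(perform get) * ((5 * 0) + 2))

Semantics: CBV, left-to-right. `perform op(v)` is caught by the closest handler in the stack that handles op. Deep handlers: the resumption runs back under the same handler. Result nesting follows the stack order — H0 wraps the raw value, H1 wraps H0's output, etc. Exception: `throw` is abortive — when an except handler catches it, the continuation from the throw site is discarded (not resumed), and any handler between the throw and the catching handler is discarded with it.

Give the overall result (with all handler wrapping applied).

Evaluation trace:
get @ H0 ⇒ 8
put(8) @ H0 ⇒ s:=8
H0 returns (0, 8)
H1 returns (0, 8)
= (0, 8)

Answer: (0, 8)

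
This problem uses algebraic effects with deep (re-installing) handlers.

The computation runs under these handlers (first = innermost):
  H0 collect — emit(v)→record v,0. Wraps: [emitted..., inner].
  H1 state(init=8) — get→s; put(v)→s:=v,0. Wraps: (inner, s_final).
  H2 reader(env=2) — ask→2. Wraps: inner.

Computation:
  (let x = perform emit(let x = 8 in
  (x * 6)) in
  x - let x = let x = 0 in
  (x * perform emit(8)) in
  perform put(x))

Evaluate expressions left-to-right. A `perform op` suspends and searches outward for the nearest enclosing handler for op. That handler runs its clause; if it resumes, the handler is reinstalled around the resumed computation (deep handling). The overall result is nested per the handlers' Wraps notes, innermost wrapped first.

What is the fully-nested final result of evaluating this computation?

Working:
emit(48) @ H0 ⇒ out+=48
emit(8) @ H0 ⇒ out+=8
put(0) @ H1 ⇒ s:=0
H0 returns [48, 8, 0]
H1 returns ([48, 8, 0], 0)
H2 returns ([48, 8, 0], 0)
= ([48, 8, 0], 0)

Answer: ([48, 8, 0], 0)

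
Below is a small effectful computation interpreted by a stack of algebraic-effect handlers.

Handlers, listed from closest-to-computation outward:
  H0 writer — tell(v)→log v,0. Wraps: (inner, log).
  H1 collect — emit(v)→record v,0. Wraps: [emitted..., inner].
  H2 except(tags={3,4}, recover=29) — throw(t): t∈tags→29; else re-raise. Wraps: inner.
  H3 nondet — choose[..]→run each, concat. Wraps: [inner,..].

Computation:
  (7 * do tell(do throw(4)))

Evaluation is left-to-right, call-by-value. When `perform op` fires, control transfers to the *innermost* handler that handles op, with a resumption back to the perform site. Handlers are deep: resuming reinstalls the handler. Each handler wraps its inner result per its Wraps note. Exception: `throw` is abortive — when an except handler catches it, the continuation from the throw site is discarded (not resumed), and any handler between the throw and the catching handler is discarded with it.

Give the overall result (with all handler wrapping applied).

Working:
throw(4) @ H2 caught ⇒ 29
H3 returns [29]
= [29]

Answer: [29]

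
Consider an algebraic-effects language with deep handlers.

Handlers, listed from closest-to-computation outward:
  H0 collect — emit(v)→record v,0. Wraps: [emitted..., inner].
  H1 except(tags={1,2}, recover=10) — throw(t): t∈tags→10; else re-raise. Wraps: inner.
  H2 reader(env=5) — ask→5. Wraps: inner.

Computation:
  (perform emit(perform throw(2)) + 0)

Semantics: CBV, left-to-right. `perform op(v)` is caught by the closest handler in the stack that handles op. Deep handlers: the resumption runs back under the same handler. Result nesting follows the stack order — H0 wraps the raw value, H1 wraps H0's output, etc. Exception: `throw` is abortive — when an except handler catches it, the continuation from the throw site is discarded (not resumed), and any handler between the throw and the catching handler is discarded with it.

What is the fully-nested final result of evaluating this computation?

Answer: 10

Step-by-step:
throw(2) @ H1 caught ⇒ 10
H2 returns 10
= 10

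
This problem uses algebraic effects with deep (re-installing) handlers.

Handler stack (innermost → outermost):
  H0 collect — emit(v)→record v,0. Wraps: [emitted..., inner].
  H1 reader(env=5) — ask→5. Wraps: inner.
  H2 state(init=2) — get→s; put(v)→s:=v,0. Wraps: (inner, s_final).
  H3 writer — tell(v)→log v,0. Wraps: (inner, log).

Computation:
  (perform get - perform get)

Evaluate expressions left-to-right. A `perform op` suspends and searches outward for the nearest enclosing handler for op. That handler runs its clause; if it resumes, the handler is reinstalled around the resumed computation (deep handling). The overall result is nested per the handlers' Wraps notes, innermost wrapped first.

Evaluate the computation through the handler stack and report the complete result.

Answer: (([0], 2), ())

Step-by-step:
get @ H2 ⇒ 2
get @ H2 ⇒ 2
H0 returns [0]
H1 returns [0]
H2 returns ([0], 2)
H3 returns (([0], 2), ())
= (([0], 2), ())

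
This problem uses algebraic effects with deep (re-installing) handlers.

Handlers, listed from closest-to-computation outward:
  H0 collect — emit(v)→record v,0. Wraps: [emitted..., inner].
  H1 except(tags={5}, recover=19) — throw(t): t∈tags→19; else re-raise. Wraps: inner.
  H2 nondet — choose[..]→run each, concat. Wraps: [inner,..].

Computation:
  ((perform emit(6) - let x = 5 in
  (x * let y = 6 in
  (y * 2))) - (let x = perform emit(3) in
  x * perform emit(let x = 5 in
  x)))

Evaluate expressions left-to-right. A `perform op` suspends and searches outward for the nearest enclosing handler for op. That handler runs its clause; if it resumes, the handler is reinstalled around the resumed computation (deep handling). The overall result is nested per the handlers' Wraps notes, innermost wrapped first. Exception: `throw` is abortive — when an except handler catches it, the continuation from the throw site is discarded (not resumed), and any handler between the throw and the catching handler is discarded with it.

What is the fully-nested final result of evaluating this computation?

Working:
emit(6) @ H0 ⇒ out+=6
emit(3) @ H0 ⇒ out+=3
emit(5) @ H0 ⇒ out+=5
H0 returns [6, 3, 5, -60]
H1 returns [6, 3, 5, -60]
H2 returns [[6, 3, 5, -60]]
= [[6, 3, 5, -60]]

Answer: [[6, 3, 5, -60]]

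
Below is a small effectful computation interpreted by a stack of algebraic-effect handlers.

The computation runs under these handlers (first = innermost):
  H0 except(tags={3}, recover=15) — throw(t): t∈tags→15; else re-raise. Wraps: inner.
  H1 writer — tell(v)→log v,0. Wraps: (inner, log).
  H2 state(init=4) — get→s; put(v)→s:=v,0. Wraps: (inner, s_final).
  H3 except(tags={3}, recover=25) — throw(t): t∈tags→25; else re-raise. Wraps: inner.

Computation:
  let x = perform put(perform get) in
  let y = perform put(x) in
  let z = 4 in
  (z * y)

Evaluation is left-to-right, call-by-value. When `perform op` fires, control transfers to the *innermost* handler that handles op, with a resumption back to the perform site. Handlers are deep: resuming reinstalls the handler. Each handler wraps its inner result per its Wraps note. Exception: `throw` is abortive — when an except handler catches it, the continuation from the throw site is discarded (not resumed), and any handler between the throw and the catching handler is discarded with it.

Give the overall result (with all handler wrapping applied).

Step-by-step:
get @ H2 ⇒ 4
put(4) @ H2 ⇒ s:=4
put(0) @ H2 ⇒ s:=0
H0 returns 0
H1 returns (0, ())
H2 returns ((0, ()), 0)
H3 returns ((0, ()), 0)
= ((0, ()), 0)

Answer: ((0, ()), 0)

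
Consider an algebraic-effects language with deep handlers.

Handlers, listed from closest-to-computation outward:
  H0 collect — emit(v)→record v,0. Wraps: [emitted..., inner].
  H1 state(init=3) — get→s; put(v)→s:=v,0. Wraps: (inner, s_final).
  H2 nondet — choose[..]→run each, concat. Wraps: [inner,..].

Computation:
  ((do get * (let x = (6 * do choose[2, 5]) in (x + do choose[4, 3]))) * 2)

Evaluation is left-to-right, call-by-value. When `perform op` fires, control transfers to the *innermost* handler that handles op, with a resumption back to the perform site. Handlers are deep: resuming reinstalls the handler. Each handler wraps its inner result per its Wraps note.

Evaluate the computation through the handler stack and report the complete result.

Answer: [([96], 3), ([90], 3), ([204], 3), ([198], 3)]

Step-by-step:
get @ H1 ⇒ 3
choose[2, 5] @ H2
  branch[0] choose=2:
    choose[4, 3] @ H2
      branch[0] choose=4:
        H0 returns [96]
        H1 returns ([96], 3)
        H2 returns [([96], 3)]
      branch[1] choose=3:
        H0 returns [90]
        H1 returns ([90], 3)
        H2 returns [([90], 3)]
  branch[1] choose=5:
    choose[4, 3] @ H2
      branch[0] choose=4:
        H0 returns [204]
        H1 returns ([204], 3)
        H2 returns [([204], 3)]
      branch[1] choose=3:
        H0 returns [198]
        H1 returns ([198], 3)
        H2 returns [([198], 3)]
= [([96], 3), ([90], 3), ([204], 3), ([198], 3)]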